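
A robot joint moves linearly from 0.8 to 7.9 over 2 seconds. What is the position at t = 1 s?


s = t/T = 1/2 = 0.5
p(t) = p0 + (pf-p0)*s
= 0.8 + (7.9 - 0.8) * 0.5
= 4.35


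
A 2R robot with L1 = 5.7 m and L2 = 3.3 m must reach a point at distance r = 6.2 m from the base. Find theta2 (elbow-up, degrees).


cos(theta2) = (r^2 - L1^2 - L2^2) / (2*L1*L2)
cos(theta2) = (38.44 - 32.49 - 10.89) / 37.62
cos(theta2) = -0.131313
theta2 = 97.5455 degrees


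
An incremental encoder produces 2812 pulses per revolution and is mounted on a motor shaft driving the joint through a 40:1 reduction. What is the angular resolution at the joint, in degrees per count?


counts per rev = 2812
effective counts at joint = 2812 * 40 = 112480
resolution = 360 / 112480
= 0.0032 deg/count


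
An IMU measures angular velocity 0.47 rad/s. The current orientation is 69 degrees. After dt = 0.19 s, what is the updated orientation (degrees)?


delta_theta = w * dt = 0.47 * 0.19 = 0.0893 rad
= 5.1165 deg
theta_new = 69 + 5.1165 = 74.1165 deg


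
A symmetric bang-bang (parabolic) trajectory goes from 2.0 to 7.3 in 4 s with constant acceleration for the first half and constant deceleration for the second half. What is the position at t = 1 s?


Symmetric rest-to-rest: each phase covers (pf-p0)/2 in time T/2. 0.5*a*(T/2)^2 = (pf-p0)/2 => a = 4*(pf-p0)/T^2
a = 4*(7.3-2.0)/4^2 = 1.325
t = 1 is in the acceleration phase (t <= T/2).
p = p0 + 0.5*a*t^2 = 2.0 + 0.5*1.325*1^2
= 2.6625


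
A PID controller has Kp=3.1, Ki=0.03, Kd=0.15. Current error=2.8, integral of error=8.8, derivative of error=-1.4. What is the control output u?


u = Kp*e + Ki*int(e) + Kd*de/dt
= 3.1*2.8 + 0.03*8.8 + 0.15*(-1.4)
= 8.68 + 0.264 + -0.21
= 8.734


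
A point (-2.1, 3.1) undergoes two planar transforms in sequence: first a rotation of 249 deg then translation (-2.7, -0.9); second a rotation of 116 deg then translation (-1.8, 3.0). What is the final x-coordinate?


After transform 1:
x1 = cos(249)*-2.1 - sin(249)*3.1 + -2.7 = 0.9467
y1 = sin(249)*-2.1 + cos(249)*3.1 + -0.9 = -0.0504
After transform 2:
x2 = cos(116)*0.9467 - sin(116)*-0.0504 + -1.8
= -2.1697


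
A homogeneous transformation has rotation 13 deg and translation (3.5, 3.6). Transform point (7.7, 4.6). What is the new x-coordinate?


x' = cos(theta)*px - sin(theta)*py + tx
= 0.9744*7.7 - 0.225*4.6 + 3.5
= 9.9679


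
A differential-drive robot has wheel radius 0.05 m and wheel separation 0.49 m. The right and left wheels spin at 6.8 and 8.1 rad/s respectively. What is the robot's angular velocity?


vR = r*wR = 0.05*6.8 = 0.34 m/s
vL = r*wL = 0.05*8.1 = 0.405 m/s
v = (vR+vL)/2 = 0.3725 m/s
omega = (vR-vL)/L = -0.1327 rad/s
angular velocity = -0.1327 rad/s


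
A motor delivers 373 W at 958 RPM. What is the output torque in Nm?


omega = 958 * 2*pi/60 = 100.3215 rad/s
tau = P / omega = 373 / 100.3215
= 3.718 Nm


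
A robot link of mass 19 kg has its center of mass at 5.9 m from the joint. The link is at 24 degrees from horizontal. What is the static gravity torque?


tau = m*g*L*cos(angle)
= 19 * 9.81 * 5.9 * cos(24 deg)
= 19 * 9.81 * 5.9 * 0.9135
= 1004.6269 Nm


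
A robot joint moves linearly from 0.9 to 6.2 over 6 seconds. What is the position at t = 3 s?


s = t/T = 3/6 = 0.5
p(t) = p0 + (pf-p0)*s
= 0.9 + (6.2 - 0.9) * 0.5
= 3.55


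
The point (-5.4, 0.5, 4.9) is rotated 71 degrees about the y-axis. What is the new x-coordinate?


Rotation about y-axis: x' = x*cos(theta) + z*sin(theta)
= -5.4 * 0.3256 + 4.9 * 0.9455
= 2.875


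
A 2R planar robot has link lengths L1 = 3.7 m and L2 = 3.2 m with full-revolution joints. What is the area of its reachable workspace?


r_max = L1 + L2 = 6.9 m
r_min = |L1 - L2| = 0.5 m
Area = pi*(r_max^2 - r_min^2)
= pi*(47.61 - 0.25)
= pi * 47.36
= 148.7858 m^2


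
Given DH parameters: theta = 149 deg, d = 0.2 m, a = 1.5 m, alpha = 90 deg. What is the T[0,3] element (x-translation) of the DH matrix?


T[0,3] = a * cos(theta)
= 1.5 * cos(149 deg)
= 1.5 * -0.8572
= -1.2858


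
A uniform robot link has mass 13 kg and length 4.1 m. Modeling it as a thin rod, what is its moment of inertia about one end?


I = (1/3) * m * L^2
= (1/3) * 13 * 4.1^2
= 0.333333 * 13 * 16.81
= 72.8433 kg*m^2


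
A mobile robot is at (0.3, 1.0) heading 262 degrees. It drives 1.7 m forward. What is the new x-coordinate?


x_new = x0 + d*cos(theta)
= 0.3 + 1.7*cos(262)
= 0.3 + -0.2366
= 0.0634


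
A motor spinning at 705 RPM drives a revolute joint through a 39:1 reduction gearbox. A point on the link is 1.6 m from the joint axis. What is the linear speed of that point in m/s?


omega_motor = 705 * 2*pi/60 = 73.8274 rad/s
omega_joint = omega_motor / 39 = 1.893 rad/s
v = omega_joint * r = 1.893 * 1.6
= 3.0288 m/s


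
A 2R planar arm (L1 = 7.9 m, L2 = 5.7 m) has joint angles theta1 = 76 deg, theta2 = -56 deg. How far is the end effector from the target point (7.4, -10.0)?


End effector via forward kinematics:
x = L1*cos(t1) + L2*cos(t1+t2) = 7.2674
y = L1*sin(t1) + L2*sin(t1+t2) = 9.6149
Distance to target:
d = sqrt((7.4 - 7.2674)^2 + (-10.0 - 9.6149)^2)
= sqrt(0.0176 + 384.7424)
= 19.6153 m


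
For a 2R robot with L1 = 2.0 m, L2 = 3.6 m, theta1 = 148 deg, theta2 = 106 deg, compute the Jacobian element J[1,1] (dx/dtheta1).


J[1,1] = -L1*sin(t1) - L2*sin(t1+t2)
= -2.0*sin(148) - 3.6*sin(254)
= 2.4007


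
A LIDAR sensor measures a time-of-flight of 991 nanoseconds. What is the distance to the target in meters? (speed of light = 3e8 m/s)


tof = 991 ns = 9.91e-07 s
dist = c * tof / 2
= 3e8 * 9.91e-07 / 2
= 148.65 m


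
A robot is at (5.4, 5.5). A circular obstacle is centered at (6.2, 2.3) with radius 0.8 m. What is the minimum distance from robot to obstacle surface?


center_dist = sqrt((5.4-6.2)^2 + (5.5-2.3)^2)
= sqrt(0.64 + 10.24)
= 3.2985
min_dist = center_dist - radius = 3.2985 - 0.8 = 2.4985 m


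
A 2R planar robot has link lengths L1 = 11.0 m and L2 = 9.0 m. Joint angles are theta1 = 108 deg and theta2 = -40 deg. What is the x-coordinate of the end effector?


Convert angles to radians: theta1 = 1.885, theta2 = -0.6981
x = L1*cos(theta1) + L2*cos(theta1+theta2)
x = -3.3992 + 3.3715
x = -0.0277


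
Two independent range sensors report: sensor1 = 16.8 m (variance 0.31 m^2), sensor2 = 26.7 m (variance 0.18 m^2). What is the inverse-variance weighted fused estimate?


w1 = (1/var1) / (1/var1 + 1/var2)
   = 3.2258 / (3.2258 + 5.5556) = 0.3673
w2 = 1 - w1 = 0.6327
fused = w1*s1 + w2*s2 = 6.1714 + 16.8918
= 23.0633 m


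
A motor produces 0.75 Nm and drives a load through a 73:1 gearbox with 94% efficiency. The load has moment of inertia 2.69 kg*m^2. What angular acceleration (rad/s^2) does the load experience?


tau_out = tau_motor * N * eta
= 0.75 * 73 * 0.94 = 51.465 Nm
alpha = tau_out / I = 51.465 / 2.69
= 19.132 rad/s^2


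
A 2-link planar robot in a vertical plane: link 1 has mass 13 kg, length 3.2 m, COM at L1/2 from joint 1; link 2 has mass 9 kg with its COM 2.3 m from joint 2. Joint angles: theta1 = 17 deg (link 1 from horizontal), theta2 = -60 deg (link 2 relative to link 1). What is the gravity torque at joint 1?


Horizontal distance from joint 1 to link-1 COM:
  x_c1 = (L1/2)*cos(t1) = 1.6 * 0.9563 = 1.5301 m
Horizontal distance from joint 1 to link-2 COM:
  x_c2 = L1*cos(t1) + Lc2*cos(t1+t2)
       = 3.2*0.9563 + 2.3*0.7314 = 4.7423 m
tau1 = m1*g*x_c1 + m2*g*x_c2
     = 13*9.81*1.5301 + 9*9.81*4.7423
     = 195.1321 + 418.6967
     = 613.8287 Nm


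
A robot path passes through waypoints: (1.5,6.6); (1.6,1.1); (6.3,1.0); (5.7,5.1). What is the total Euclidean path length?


Segment lengths:
  seg1 = sqrt((0.1)^2 + (-5.5)^2) = 5.5009
  seg2 = sqrt((4.7)^2 + (-0.1)^2) = 4.7011
  seg3 = sqrt((-0.6)^2 + (4.1)^2) = 4.1437
Total = 14.3456


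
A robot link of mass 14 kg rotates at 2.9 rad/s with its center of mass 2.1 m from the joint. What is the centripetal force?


F = m * omega^2 * r
= 14 * 2.9^2 * 2.1
= 14 * 8.41 * 2.1
= 247.254 N


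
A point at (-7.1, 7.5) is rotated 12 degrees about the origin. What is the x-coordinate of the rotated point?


x' = x*cos(theta) - y*sin(theta)
cos(12 deg) = 0.9781, sin(12 deg) = 0.2079
x' = -7.1 * 0.9781 - 7.5 * 0.2079
= -6.9448 - 1.5593
= -8.5042


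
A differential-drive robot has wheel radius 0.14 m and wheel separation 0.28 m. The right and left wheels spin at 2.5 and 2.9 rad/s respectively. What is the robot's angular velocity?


vR = r*wR = 0.14*2.5 = 0.35 m/s
vL = r*wL = 0.14*2.9 = 0.406 m/s
v = (vR+vL)/2 = 0.378 m/s
omega = (vR-vL)/L = -0.2 rad/s
angular velocity = -0.2 rad/s


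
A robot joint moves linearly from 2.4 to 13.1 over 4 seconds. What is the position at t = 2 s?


s = t/T = 2/4 = 0.5
p(t) = p0 + (pf-p0)*s
= 2.4 + (13.1 - 2.4) * 0.5
= 7.75


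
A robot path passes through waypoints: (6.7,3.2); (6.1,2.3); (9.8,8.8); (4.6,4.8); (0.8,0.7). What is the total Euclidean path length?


Segment lengths:
  seg1 = sqrt((-0.6)^2 + (-0.9)^2) = 1.0817
  seg2 = sqrt((3.7)^2 + (6.5)^2) = 7.4793
  seg3 = sqrt((-5.2)^2 + (-4.0)^2) = 6.5605
  seg4 = sqrt((-3.8)^2 + (-4.1)^2) = 5.5902
Total = 20.7116


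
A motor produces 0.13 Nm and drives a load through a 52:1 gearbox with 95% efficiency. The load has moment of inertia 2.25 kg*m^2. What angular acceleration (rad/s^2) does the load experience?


tau_out = tau_motor * N * eta
= 0.13 * 52 * 0.95 = 6.422 Nm
alpha = tau_out / I = 6.422 / 2.25
= 2.8542 rad/s^2


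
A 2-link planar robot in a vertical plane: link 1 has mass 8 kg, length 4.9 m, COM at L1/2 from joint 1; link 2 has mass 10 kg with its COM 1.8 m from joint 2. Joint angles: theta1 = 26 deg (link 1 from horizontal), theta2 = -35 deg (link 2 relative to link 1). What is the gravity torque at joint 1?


Horizontal distance from joint 1 to link-1 COM:
  x_c1 = (L1/2)*cos(t1) = 2.45 * 0.8988 = 2.202 m
Horizontal distance from joint 1 to link-2 COM:
  x_c2 = L1*cos(t1) + Lc2*cos(t1+t2)
       = 4.9*0.8988 + 1.8*0.9877 = 6.1819 m
tau1 = m1*g*x_c1 + m2*g*x_c2
     = 8*9.81*2.202 + 10*9.81*6.1819
     = 172.8165 + 606.4473
     = 779.2638 Nm


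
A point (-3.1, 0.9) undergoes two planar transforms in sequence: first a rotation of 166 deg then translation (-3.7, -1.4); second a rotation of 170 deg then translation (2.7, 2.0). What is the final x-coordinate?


After transform 1:
x1 = cos(166)*-3.1 - sin(166)*0.9 + -3.7 = -0.9098
y1 = sin(166)*-3.1 + cos(166)*0.9 + -1.4 = -3.0232
After transform 2:
x2 = cos(170)*-0.9098 - sin(170)*-3.0232 + 2.7
= 4.121


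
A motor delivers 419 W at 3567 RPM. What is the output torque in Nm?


omega = 3567 * 2*pi/60 = 373.5354 rad/s
tau = P / omega = 419 / 373.5354
= 1.1217 Nm


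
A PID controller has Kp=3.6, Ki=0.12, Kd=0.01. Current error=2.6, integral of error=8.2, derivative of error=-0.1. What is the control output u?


u = Kp*e + Ki*int(e) + Kd*de/dt
= 3.6*2.6 + 0.12*8.2 + 0.01*(-0.1)
= 9.36 + 0.984 + -0.001
= 10.343


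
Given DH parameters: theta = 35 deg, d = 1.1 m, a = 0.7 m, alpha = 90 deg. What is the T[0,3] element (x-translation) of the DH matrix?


T[0,3] = a * cos(theta)
= 0.7 * cos(35 deg)
= 0.7 * 0.8192
= 0.5734


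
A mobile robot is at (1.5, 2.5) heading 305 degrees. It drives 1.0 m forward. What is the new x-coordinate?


x_new = x0 + d*cos(theta)
= 1.5 + 1.0*cos(305)
= 1.5 + 0.5736
= 2.0736


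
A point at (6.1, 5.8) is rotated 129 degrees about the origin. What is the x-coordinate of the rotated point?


x' = x*cos(theta) - y*sin(theta)
cos(129 deg) = -0.6293, sin(129 deg) = 0.7771
x' = 6.1 * -0.6293 - 5.8 * 0.7771
= -3.8389 - 4.5074
= -8.3463


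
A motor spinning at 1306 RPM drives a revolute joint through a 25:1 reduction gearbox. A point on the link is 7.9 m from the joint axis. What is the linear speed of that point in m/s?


omega_motor = 1306 * 2*pi/60 = 136.764 rad/s
omega_joint = omega_motor / 25 = 5.4706 rad/s
v = omega_joint * r = 5.4706 * 7.9
= 43.2174 m/s


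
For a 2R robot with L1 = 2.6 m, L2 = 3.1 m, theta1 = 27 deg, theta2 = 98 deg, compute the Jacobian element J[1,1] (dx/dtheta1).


J[1,1] = -L1*sin(t1) - L2*sin(t1+t2)
= -2.6*sin(27) - 3.1*sin(125)
= -3.7197


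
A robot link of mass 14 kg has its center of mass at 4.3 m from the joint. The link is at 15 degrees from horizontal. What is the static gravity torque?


tau = m*g*L*cos(angle)
= 14 * 9.81 * 4.3 * cos(15 deg)
= 14 * 9.81 * 4.3 * 0.9659
= 570.4391 Nm


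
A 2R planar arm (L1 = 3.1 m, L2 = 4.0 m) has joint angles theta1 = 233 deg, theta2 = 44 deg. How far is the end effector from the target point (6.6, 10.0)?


End effector via forward kinematics:
x = L1*cos(t1) + L2*cos(t1+t2) = -1.3781
y = L1*sin(t1) + L2*sin(t1+t2) = -6.446
Distance to target:
d = sqrt((6.6 - -1.3781)^2 + (10.0 - -6.446)^2)
= sqrt(63.6509 + 270.4694)
= 18.279 m


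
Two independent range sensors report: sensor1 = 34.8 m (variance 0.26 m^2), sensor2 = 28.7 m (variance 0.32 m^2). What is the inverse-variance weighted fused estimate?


w1 = (1/var1) / (1/var1 + 1/var2)
   = 3.8462 / (3.8462 + 3.125) = 0.5517
w2 = 1 - w1 = 0.4483
fused = w1*s1 + w2*s2 = 19.2 + 12.8655
= 32.0655 m


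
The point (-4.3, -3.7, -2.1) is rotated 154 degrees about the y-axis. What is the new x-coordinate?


Rotation about y-axis: x' = x*cos(theta) + z*sin(theta)
= -4.3 * -0.8988 + -2.1 * 0.4384
= 2.9442


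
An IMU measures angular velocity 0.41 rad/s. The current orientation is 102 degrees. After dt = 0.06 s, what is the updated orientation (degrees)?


delta_theta = w * dt = 0.41 * 0.06 = 0.0246 rad
= 1.4095 deg
theta_new = 102 + 1.4095 = 103.4095 deg


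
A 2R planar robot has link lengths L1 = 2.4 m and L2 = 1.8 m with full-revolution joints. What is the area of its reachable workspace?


r_max = L1 + L2 = 4.2 m
r_min = |L1 - L2| = 0.6 m
Area = pi*(r_max^2 - r_min^2)
= pi*(17.64 - 0.36)
= pi * 17.28
= 54.2867 m^2


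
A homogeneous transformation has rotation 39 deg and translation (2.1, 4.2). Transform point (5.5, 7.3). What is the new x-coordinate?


x' = cos(theta)*px - sin(theta)*py + tx
= 0.7771*5.5 - 0.6293*7.3 + 2.1
= 1.7803


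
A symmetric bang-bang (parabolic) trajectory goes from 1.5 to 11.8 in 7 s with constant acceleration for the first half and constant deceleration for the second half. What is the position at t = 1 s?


Symmetric rest-to-rest: each phase covers (pf-p0)/2 in time T/2. 0.5*a*(T/2)^2 = (pf-p0)/2 => a = 4*(pf-p0)/T^2
a = 4*(11.8-1.5)/7^2 = 0.8408
t = 1 is in the acceleration phase (t <= T/2).
p = p0 + 0.5*a*t^2 = 1.5 + 0.5*0.8408*1^2
= 1.9204


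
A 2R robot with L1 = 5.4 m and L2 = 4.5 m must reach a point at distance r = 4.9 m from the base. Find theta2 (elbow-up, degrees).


cos(theta2) = (r^2 - L1^2 - L2^2) / (2*L1*L2)
cos(theta2) = (24.01 - 29.16 - 20.25) / 48.6
cos(theta2) = -0.522634
theta2 = 121.5091 degrees


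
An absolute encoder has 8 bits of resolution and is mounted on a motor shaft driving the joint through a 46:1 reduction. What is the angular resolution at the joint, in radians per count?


counts = 2^8 = 256
effective counts at joint = 256 * 46 = 11776
resolution = 2*pi / 11776
= 5.3356e-04 rad/count


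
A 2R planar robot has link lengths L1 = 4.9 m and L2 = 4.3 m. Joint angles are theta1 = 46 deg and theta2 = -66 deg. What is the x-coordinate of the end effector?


Convert angles to radians: theta1 = 0.8029, theta2 = -1.1519
x = L1*cos(theta1) + L2*cos(theta1+theta2)
x = 3.4038 + 4.0407
x = 7.4445


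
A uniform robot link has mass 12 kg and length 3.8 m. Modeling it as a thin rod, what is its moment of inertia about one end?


I = (1/3) * m * L^2
= (1/3) * 12 * 3.8^2
= 0.333333 * 12 * 14.44
= 57.76 kg*m^2


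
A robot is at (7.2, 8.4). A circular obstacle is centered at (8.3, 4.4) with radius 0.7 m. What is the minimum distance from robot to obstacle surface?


center_dist = sqrt((7.2-8.3)^2 + (8.4-4.4)^2)
= sqrt(1.21 + 16.0)
= 4.1485
min_dist = center_dist - radius = 4.1485 - 0.7 = 3.4485 m


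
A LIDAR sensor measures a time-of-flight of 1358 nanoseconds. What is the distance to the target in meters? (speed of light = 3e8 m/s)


tof = 1358 ns = 1.358e-06 s
dist = c * tof / 2
= 3e8 * 1.358e-06 / 2
= 203.7 m


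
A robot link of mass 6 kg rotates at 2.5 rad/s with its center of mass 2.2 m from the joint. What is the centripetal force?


F = m * omega^2 * r
= 6 * 2.5^2 * 2.2
= 6 * 6.25 * 2.2
= 82.5 N


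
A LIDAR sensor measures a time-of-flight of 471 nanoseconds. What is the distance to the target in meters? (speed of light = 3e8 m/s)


tof = 471 ns = 4.71e-07 s
dist = c * tof / 2
= 3e8 * 4.71e-07 / 2
= 70.65 m


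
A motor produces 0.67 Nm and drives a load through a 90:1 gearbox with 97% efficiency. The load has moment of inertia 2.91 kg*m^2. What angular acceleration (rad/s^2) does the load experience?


tau_out = tau_motor * N * eta
= 0.67 * 90 * 0.97 = 58.491 Nm
alpha = tau_out / I = 58.491 / 2.91
= 20.1 rad/s^2


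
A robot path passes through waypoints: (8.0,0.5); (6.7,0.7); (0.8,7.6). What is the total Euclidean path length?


Segment lengths:
  seg1 = sqrt((-1.3)^2 + (0.2)^2) = 1.3153
  seg2 = sqrt((-5.9)^2 + (6.9)^2) = 9.0785
Total = 10.3938


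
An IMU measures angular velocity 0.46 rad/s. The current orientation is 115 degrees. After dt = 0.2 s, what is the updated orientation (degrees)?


delta_theta = w * dt = 0.46 * 0.2 = 0.092 rad
= 5.2712 deg
theta_new = 115 + 5.2712 = 120.2712 deg


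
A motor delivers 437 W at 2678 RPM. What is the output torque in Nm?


omega = 2678 * 2*pi/60 = 280.4395 rad/s
tau = P / omega = 437 / 280.4395
= 1.5583 Nm


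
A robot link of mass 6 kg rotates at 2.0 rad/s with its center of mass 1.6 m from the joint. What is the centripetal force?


F = m * omega^2 * r
= 6 * 2.0^2 * 1.6
= 6 * 4.0 * 1.6
= 38.4 N


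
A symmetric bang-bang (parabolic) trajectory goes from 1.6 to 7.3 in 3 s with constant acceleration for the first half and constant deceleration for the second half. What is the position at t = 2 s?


Symmetric rest-to-rest: each phase covers (pf-p0)/2 in time T/2. 0.5*a*(T/2)^2 = (pf-p0)/2 => a = 4*(pf-p0)/T^2
a = 4*(7.3-1.6)/3^2 = 2.5333
t = 2 is in the deceleration phase (t > T/2).
p = pf - 0.5*a*(T-t)^2 = 7.3 - 0.5*2.5333*1^2
= 6.0333


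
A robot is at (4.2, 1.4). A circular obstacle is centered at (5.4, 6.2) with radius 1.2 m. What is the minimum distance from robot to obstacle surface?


center_dist = sqrt((4.2-5.4)^2 + (1.4-6.2)^2)
= sqrt(1.44 + 23.04)
= 4.9477
min_dist = center_dist - radius = 4.9477 - 1.2 = 3.7477 m


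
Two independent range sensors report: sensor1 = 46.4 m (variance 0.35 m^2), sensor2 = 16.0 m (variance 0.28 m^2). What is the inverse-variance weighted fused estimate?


w1 = (1/var1) / (1/var1 + 1/var2)
   = 2.8571 / (2.8571 + 3.5714) = 0.4444
w2 = 1 - w1 = 0.5556
fused = w1*s1 + w2*s2 = 20.6222 + 8.8889
= 29.5111 m


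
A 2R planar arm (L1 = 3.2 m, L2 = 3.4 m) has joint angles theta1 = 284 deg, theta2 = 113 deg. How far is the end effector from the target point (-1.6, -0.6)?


End effector via forward kinematics:
x = L1*cos(t1) + L2*cos(t1+t2) = 3.4895
y = L1*sin(t1) + L2*sin(t1+t2) = -1.0588
Distance to target:
d = sqrt((-1.6 - 3.4895)^2 + (-0.6 - -1.0588)^2)
= sqrt(25.9031 + 0.2105)
= 5.1101 m


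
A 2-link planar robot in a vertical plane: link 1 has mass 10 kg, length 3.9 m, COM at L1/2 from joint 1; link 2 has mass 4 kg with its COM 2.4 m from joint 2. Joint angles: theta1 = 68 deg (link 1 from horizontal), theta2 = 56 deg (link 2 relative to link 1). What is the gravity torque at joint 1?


Horizontal distance from joint 1 to link-1 COM:
  x_c1 = (L1/2)*cos(t1) = 1.95 * 0.3746 = 0.7305 m
Horizontal distance from joint 1 to link-2 COM:
  x_c2 = L1*cos(t1) + Lc2*cos(t1+t2)
       = 3.9*0.3746 + 2.4*-0.5592 = 0.1189 m
tau1 = m1*g*x_c1 + m2*g*x_c2
     = 10*9.81*0.7305 + 4*9.81*0.1189
     = 71.6604 + 4.6657
     = 76.3261 Nm


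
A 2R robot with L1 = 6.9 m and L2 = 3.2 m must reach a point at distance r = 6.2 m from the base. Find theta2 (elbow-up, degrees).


cos(theta2) = (r^2 - L1^2 - L2^2) / (2*L1*L2)
cos(theta2) = (38.44 - 47.61 - 10.24) / 44.16
cos(theta2) = -0.439538
theta2 = 116.0744 degrees


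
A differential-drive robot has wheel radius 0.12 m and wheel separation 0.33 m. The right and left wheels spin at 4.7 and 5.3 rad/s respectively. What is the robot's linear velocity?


vR = r*wR = 0.12*4.7 = 0.564 m/s
vL = r*wL = 0.12*5.3 = 0.636 m/s
v = (vR+vL)/2 = 0.6 m/s
omega = (vR-vL)/L = -0.2182 rad/s
linear velocity = 0.6 m/s


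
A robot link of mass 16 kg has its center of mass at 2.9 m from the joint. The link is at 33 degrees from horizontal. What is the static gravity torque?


tau = m*g*L*cos(angle)
= 16 * 9.81 * 2.9 * cos(33 deg)
= 16 * 9.81 * 2.9 * 0.8387
= 381.7494 Nm


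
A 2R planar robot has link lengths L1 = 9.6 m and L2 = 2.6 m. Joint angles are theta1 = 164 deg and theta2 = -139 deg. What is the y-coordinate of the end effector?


Convert angles to radians: theta1 = 2.8623, theta2 = -2.426
y = L1*sin(theta1) + L2*sin(theta1+theta2)
y = 2.6461 + 1.0988
y = 3.7449


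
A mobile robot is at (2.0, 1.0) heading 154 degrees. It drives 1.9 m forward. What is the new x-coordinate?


x_new = x0 + d*cos(theta)
= 2.0 + 1.9*cos(154)
= 2.0 + -1.7077
= 0.2923


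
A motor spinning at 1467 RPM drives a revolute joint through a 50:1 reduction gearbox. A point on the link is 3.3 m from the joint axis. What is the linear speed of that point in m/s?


omega_motor = 1467 * 2*pi/60 = 153.6239 rad/s
omega_joint = omega_motor / 50 = 3.0725 rad/s
v = omega_joint * r = 3.0725 * 3.3
= 10.1392 m/s


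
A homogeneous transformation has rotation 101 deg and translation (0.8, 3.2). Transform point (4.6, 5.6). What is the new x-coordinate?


x' = cos(theta)*px - sin(theta)*py + tx
= -0.1908*4.6 - 0.9816*5.6 + 0.8
= -5.5748


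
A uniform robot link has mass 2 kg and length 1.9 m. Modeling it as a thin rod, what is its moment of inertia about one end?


I = (1/3) * m * L^2
= (1/3) * 2 * 1.9^2
= 0.333333 * 2 * 3.61
= 2.4067 kg*m^2


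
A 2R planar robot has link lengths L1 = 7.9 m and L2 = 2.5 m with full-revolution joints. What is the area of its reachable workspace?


r_max = L1 + L2 = 10.4 m
r_min = |L1 - L2| = 5.4 m
Area = pi*(r_max^2 - r_min^2)
= pi*(108.16 - 29.16)
= pi * 79.0
= 248.1858 m^2


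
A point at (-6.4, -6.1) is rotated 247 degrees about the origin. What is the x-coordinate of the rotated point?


x' = x*cos(theta) - y*sin(theta)
cos(247 deg) = -0.3907, sin(247 deg) = -0.9205
x' = -6.4 * -0.3907 - -6.1 * -0.9205
= 2.5007 - 5.6151
= -3.1144


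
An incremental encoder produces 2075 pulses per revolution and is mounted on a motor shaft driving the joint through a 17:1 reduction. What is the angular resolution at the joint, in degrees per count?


counts per rev = 2075
effective counts at joint = 2075 * 17 = 35275
resolution = 360 / 35275
= 0.0102 deg/count


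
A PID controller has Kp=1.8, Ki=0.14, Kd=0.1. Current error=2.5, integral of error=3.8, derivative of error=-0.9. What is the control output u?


u = Kp*e + Ki*int(e) + Kd*de/dt
= 1.8*2.5 + 0.14*3.8 + 0.1*(-0.9)
= 4.5 + 0.532 + -0.09
= 4.942


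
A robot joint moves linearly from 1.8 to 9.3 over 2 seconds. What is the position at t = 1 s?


s = t/T = 1/2 = 0.5
p(t) = p0 + (pf-p0)*s
= 1.8 + (9.3 - 1.8) * 0.5
= 5.55


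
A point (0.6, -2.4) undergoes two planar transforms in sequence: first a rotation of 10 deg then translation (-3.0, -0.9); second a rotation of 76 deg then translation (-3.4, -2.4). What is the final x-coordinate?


After transform 1:
x1 = cos(10)*0.6 - sin(10)*-2.4 + -3.0 = -1.9924
y1 = sin(10)*0.6 + cos(10)*-2.4 + -0.9 = -3.1593
After transform 2:
x2 = cos(76)*-1.9924 - sin(76)*-3.1593 + -3.4
= -0.8165


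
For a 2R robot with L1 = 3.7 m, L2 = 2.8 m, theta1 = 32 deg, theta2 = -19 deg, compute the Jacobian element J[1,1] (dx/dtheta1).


J[1,1] = -L1*sin(t1) - L2*sin(t1+t2)
= -3.7*sin(32) - 2.8*sin(13)
= -2.5906


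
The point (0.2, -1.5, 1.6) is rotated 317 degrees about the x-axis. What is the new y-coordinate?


Rotation about x-axis: y' = y*cos(theta) - z*sin(theta)
= -1.5 * 0.7314 - 1.6 * -0.682
= -0.0058


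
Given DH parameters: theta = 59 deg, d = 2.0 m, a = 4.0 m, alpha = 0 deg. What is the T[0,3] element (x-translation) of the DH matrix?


T[0,3] = a * cos(theta)
= 4.0 * cos(59 deg)
= 4.0 * 0.515
= 2.0602


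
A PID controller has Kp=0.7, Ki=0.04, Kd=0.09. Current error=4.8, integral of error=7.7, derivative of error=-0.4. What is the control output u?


u = Kp*e + Ki*int(e) + Kd*de/dt
= 0.7*4.8 + 0.04*7.7 + 0.09*(-0.4)
= 3.36 + 0.308 + -0.036
= 3.632


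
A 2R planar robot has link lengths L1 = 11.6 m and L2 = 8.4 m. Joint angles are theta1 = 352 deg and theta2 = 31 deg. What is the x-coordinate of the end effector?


Convert angles to radians: theta1 = 6.1436, theta2 = 0.5411
x = L1*cos(theta1) + L2*cos(theta1+theta2)
x = 11.4871 + 7.7322
x = 19.2194


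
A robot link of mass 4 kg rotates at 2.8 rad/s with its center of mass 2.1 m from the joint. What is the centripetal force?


F = m * omega^2 * r
= 4 * 2.8^2 * 2.1
= 4 * 7.84 * 2.1
= 65.856 N


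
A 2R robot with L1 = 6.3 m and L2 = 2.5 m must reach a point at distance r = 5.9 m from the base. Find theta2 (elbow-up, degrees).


cos(theta2) = (r^2 - L1^2 - L2^2) / (2*L1*L2)
cos(theta2) = (34.81 - 39.69 - 6.25) / 31.5
cos(theta2) = -0.353333
theta2 = 110.6913 degrees


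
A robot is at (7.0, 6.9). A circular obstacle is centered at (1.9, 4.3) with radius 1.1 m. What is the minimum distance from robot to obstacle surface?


center_dist = sqrt((7.0-1.9)^2 + (6.9-4.3)^2)
= sqrt(26.01 + 6.76)
= 5.7245
min_dist = center_dist - radius = 5.7245 - 1.1 = 4.6245 m


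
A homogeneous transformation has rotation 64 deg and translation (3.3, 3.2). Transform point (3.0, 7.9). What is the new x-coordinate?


x' = cos(theta)*px - sin(theta)*py + tx
= 0.4384*3.0 - 0.8988*7.9 + 3.3
= -2.4854


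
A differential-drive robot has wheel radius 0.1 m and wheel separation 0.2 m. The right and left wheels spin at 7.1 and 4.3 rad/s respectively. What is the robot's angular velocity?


vR = r*wR = 0.1*7.1 = 0.71 m/s
vL = r*wL = 0.1*4.3 = 0.43 m/s
v = (vR+vL)/2 = 0.57 m/s
omega = (vR-vL)/L = 1.4 rad/s
angular velocity = 1.4 rad/s


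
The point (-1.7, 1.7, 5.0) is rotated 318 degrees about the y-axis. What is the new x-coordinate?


Rotation about y-axis: x' = x*cos(theta) + z*sin(theta)
= -1.7 * 0.7431 + 5.0 * -0.6691
= -4.609


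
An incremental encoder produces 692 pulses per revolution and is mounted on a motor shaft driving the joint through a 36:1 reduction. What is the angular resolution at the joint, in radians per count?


counts per rev = 692
effective counts at joint = 692 * 36 = 24912
resolution = 2*pi / 24912
= 2.5222e-04 rad/count


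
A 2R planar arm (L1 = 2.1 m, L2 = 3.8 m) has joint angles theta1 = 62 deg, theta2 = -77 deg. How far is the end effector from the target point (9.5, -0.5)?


End effector via forward kinematics:
x = L1*cos(t1) + L2*cos(t1+t2) = 4.6564
y = L1*sin(t1) + L2*sin(t1+t2) = 0.8707
Distance to target:
d = sqrt((9.5 - 4.6564)^2 + (-0.5 - 0.8707)^2)
= sqrt(23.4604 + 1.8788)
= 5.0338 m


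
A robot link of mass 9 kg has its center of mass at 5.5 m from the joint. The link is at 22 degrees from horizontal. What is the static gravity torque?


tau = m*g*L*cos(angle)
= 9 * 9.81 * 5.5 * cos(22 deg)
= 9 * 9.81 * 5.5 * 0.9272
= 450.2358 Nm


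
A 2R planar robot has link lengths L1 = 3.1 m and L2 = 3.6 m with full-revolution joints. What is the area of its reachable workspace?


r_max = L1 + L2 = 6.7 m
r_min = |L1 - L2| = 0.5 m
Area = pi*(r_max^2 - r_min^2)
= pi*(44.89 - 0.25)
= pi * 44.64
= 140.2407 m^2


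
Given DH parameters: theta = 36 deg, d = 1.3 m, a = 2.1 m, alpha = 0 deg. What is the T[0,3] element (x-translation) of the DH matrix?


T[0,3] = a * cos(theta)
= 2.1 * cos(36 deg)
= 2.1 * 0.809
= 1.6989


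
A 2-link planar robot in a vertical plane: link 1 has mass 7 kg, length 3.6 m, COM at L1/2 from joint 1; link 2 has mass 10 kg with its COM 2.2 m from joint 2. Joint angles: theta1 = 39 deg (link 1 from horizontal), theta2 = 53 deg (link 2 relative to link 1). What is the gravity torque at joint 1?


Horizontal distance from joint 1 to link-1 COM:
  x_c1 = (L1/2)*cos(t1) = 1.8 * 0.7771 = 1.3989 m
Horizontal distance from joint 1 to link-2 COM:
  x_c2 = L1*cos(t1) + Lc2*cos(t1+t2)
       = 3.6*0.7771 + 2.2*-0.0349 = 2.7209 m
tau1 = m1*g*x_c1 + m2*g*x_c2
     = 7*9.81*1.3989 + 10*9.81*2.7209
     = 96.0599 + 266.9249
     = 362.9848 Nm


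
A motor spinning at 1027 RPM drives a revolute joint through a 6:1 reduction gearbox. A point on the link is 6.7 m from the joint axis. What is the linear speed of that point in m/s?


omega_motor = 1027 * 2*pi/60 = 107.5472 rad/s
omega_joint = omega_motor / 6 = 17.9245 rad/s
v = omega_joint * r = 17.9245 * 6.7
= 120.0944 m/s


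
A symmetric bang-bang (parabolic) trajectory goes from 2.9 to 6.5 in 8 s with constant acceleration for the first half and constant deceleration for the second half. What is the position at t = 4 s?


Symmetric rest-to-rest: each phase covers (pf-p0)/2 in time T/2. 0.5*a*(T/2)^2 = (pf-p0)/2 => a = 4*(pf-p0)/T^2
a = 4*(6.5-2.9)/8^2 = 0.225
t = 4 is in the acceleration phase (t <= T/2).
p = p0 + 0.5*a*t^2 = 2.9 + 0.5*0.225*4^2
= 4.7


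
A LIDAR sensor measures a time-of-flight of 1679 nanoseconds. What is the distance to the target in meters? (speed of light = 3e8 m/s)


tof = 1679 ns = 1.679e-06 s
dist = c * tof / 2
= 3e8 * 1.679e-06 / 2
= 251.85 m


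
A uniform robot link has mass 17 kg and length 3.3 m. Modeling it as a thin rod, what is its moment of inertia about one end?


I = (1/3) * m * L^2
= (1/3) * 17 * 3.3^2
= 0.333333 * 17 * 10.89
= 61.71 kg*m^2


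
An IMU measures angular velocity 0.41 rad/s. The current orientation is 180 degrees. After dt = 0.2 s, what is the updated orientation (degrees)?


delta_theta = w * dt = 0.41 * 0.2 = 0.082 rad
= 4.6983 deg
theta_new = 180 + 4.6983 = 184.6983 deg


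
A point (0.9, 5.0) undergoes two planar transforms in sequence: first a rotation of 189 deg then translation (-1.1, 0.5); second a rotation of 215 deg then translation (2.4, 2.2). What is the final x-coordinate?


After transform 1:
x1 = cos(189)*0.9 - sin(189)*5.0 + -1.1 = -1.2067
y1 = sin(189)*0.9 + cos(189)*5.0 + 0.5 = -4.5792
After transform 2:
x2 = cos(215)*-1.2067 - sin(215)*-4.5792 + 2.4
= 0.762


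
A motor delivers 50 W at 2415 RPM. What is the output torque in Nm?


omega = 2415 * 2*pi/60 = 252.8982 rad/s
tau = P / omega = 50 / 252.8982
= 0.1977 Nm


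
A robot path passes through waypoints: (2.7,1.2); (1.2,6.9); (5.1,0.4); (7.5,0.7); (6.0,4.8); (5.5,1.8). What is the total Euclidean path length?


Segment lengths:
  seg1 = sqrt((-1.5)^2 + (5.7)^2) = 5.8941
  seg2 = sqrt((3.9)^2 + (-6.5)^2) = 7.5802
  seg3 = sqrt((2.4)^2 + (0.3)^2) = 2.4187
  seg4 = sqrt((-1.5)^2 + (4.1)^2) = 4.3658
  seg5 = sqrt((-0.5)^2 + (-3.0)^2) = 3.0414
Total = 23.3001


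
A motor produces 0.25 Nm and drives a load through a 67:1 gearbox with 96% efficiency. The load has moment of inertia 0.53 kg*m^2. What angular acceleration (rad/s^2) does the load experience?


tau_out = tau_motor * N * eta
= 0.25 * 67 * 0.96 = 16.08 Nm
alpha = tau_out / I = 16.08 / 0.53
= 30.3396 rad/s^2


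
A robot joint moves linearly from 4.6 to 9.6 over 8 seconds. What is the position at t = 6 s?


s = t/T = 6/8 = 0.75
p(t) = p0 + (pf-p0)*s
= 4.6 + (9.6 - 4.6) * 0.75
= 8.35


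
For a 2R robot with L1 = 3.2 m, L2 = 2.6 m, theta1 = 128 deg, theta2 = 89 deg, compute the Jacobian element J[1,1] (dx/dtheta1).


J[1,1] = -L1*sin(t1) - L2*sin(t1+t2)
= -3.2*sin(128) - 2.6*sin(217)
= -0.9569


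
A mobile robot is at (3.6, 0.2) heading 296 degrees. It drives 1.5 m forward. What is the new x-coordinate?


x_new = x0 + d*cos(theta)
= 3.6 + 1.5*cos(296)
= 3.6 + 0.6576
= 4.2576


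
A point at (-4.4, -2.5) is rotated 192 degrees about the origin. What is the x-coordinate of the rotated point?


x' = x*cos(theta) - y*sin(theta)
cos(192 deg) = -0.9781, sin(192 deg) = -0.2079
x' = -4.4 * -0.9781 - -2.5 * -0.2079
= 4.3038 - 0.5198
= 3.7841


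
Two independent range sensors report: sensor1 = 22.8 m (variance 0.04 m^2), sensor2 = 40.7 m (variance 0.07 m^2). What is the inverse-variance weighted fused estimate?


w1 = (1/var1) / (1/var1 + 1/var2)
   = 25.0 / (25.0 + 14.2857) = 0.6364
w2 = 1 - w1 = 0.3636
fused = w1*s1 + w2*s2 = 14.5091 + 14.8
= 29.3091 m


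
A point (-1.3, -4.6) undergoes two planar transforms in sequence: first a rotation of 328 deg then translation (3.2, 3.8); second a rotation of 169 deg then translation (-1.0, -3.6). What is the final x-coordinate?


After transform 1:
x1 = cos(328)*-1.3 - sin(328)*-4.6 + 3.2 = -0.3401
y1 = sin(328)*-1.3 + cos(328)*-4.6 + 3.8 = 0.5879
After transform 2:
x2 = cos(169)*-0.3401 - sin(169)*0.5879 + -1.0
= -0.7783


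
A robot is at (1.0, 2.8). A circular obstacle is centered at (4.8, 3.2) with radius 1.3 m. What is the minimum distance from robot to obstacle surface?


center_dist = sqrt((1.0-4.8)^2 + (2.8-3.2)^2)
= sqrt(14.44 + 0.16)
= 3.821
min_dist = center_dist - radius = 3.821 - 1.3 = 2.521 m


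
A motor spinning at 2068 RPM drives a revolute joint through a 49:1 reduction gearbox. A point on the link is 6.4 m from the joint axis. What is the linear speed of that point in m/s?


omega_motor = 2068 * 2*pi/60 = 216.5605 rad/s
omega_joint = omega_motor / 49 = 4.4196 rad/s
v = omega_joint * r = 4.4196 * 6.4
= 28.2854 m/s


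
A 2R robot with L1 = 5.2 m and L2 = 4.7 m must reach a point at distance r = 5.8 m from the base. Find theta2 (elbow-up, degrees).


cos(theta2) = (r^2 - L1^2 - L2^2) / (2*L1*L2)
cos(theta2) = (33.64 - 27.04 - 22.09) / 48.88
cos(theta2) = -0.316899
theta2 = 108.4755 degrees


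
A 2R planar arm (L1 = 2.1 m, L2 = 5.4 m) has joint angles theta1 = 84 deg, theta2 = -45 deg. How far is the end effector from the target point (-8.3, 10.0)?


End effector via forward kinematics:
x = L1*cos(t1) + L2*cos(t1+t2) = 4.4161
y = L1*sin(t1) + L2*sin(t1+t2) = 5.4868
Distance to target:
d = sqrt((-8.3 - 4.4161)^2 + (10.0 - 5.4868)^2)
= sqrt(161.6991 + 20.3687)
= 13.4933 m


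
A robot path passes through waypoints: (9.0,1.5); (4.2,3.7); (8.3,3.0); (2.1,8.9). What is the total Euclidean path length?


Segment lengths:
  seg1 = sqrt((-4.8)^2 + (2.2)^2) = 5.2802
  seg2 = sqrt((4.1)^2 + (-0.7)^2) = 4.1593
  seg3 = sqrt((-6.2)^2 + (5.9)^2) = 8.5586
Total = 17.9981


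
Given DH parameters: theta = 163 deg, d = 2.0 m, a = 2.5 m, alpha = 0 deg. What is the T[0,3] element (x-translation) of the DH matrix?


T[0,3] = a * cos(theta)
= 2.5 * cos(163 deg)
= 2.5 * -0.9563
= -2.3908


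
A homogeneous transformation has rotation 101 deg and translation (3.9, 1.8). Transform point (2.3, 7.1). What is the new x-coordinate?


x' = cos(theta)*px - sin(theta)*py + tx
= -0.1908*2.3 - 0.9816*7.1 + 3.9
= -3.5084


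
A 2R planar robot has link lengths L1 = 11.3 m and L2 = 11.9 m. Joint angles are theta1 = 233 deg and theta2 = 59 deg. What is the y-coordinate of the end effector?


Convert angles to radians: theta1 = 4.0666, theta2 = 1.0297
y = L1*sin(theta1) + L2*sin(theta1+theta2)
y = -9.0246 + -11.0335
y = -20.0581


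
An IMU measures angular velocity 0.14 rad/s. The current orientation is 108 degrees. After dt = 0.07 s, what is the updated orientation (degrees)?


delta_theta = w * dt = 0.14 * 0.07 = 0.0098 rad
= 0.5615 deg
theta_new = 108 + 0.5615 = 108.5615 deg


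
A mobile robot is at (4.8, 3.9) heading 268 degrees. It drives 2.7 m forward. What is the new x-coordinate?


x_new = x0 + d*cos(theta)
= 4.8 + 2.7*cos(268)
= 4.8 + -0.0942
= 4.7058


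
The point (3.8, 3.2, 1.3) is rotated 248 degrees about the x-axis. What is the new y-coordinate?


Rotation about x-axis: y' = y*cos(theta) - z*sin(theta)
= 3.2 * -0.3746 - 1.3 * -0.9272
= 0.0066


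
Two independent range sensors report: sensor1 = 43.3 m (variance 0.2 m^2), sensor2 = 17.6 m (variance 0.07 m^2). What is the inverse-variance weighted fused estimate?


w1 = (1/var1) / (1/var1 + 1/var2)
   = 5.0 / (5.0 + 14.2857) = 0.2593
w2 = 1 - w1 = 0.7407
fused = w1*s1 + w2*s2 = 11.2259 + 13.037
= 24.263 m


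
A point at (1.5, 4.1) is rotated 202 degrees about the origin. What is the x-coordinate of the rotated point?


x' = x*cos(theta) - y*sin(theta)
cos(202 deg) = -0.9272, sin(202 deg) = -0.3746
x' = 1.5 * -0.9272 - 4.1 * -0.3746
= -1.3908 - -1.5359
= 0.1451


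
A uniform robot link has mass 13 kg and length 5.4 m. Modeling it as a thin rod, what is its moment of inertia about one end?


I = (1/3) * m * L^2
= (1/3) * 13 * 5.4^2
= 0.333333 * 13 * 29.16
= 126.36 kg*m^2


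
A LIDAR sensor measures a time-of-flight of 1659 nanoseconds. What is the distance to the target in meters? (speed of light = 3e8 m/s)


tof = 1659 ns = 1.659e-06 s
dist = c * tof / 2
= 3e8 * 1.659e-06 / 2
= 248.85 m


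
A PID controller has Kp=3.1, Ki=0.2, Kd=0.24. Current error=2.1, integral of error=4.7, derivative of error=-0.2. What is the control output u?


u = Kp*e + Ki*int(e) + Kd*de/dt
= 3.1*2.1 + 0.2*4.7 + 0.24*(-0.2)
= 6.51 + 0.94 + -0.048
= 7.402


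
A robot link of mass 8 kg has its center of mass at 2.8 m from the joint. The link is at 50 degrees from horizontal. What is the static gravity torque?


tau = m*g*L*cos(angle)
= 8 * 9.81 * 2.8 * cos(50 deg)
= 8 * 9.81 * 2.8 * 0.6428
= 141.2487 Nm


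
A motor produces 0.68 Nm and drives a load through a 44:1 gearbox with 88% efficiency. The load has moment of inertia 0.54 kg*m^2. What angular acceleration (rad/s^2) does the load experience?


tau_out = tau_motor * N * eta
= 0.68 * 44 * 0.88 = 26.3296 Nm
alpha = tau_out / I = 26.3296 / 0.54
= 48.7585 rad/s^2


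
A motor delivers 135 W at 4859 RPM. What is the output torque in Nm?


omega = 4859 * 2*pi/60 = 508.8333 rad/s
tau = P / omega = 135 / 508.8333
= 0.2653 Nm


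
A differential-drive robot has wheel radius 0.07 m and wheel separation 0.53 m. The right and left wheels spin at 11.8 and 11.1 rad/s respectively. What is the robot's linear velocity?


vR = r*wR = 0.07*11.8 = 0.826 m/s
vL = r*wL = 0.07*11.1 = 0.777 m/s
v = (vR+vL)/2 = 0.8015 m/s
omega = (vR-vL)/L = 0.0925 rad/s
linear velocity = 0.8015 m/s


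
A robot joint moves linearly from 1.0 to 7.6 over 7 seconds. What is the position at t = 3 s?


s = t/T = 3/7 = 0.4286
p(t) = p0 + (pf-p0)*s
= 1.0 + (7.6 - 1.0) * 0.4286
= 3.8286


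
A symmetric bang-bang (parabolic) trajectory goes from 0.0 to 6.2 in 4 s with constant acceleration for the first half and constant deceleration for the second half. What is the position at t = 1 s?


Symmetric rest-to-rest: each phase covers (pf-p0)/2 in time T/2. 0.5*a*(T/2)^2 = (pf-p0)/2 => a = 4*(pf-p0)/T^2
a = 4*(6.2-0.0)/4^2 = 1.55
t = 1 is in the acceleration phase (t <= T/2).
p = p0 + 0.5*a*t^2 = 0.0 + 0.5*1.55*1^2
= 0.775


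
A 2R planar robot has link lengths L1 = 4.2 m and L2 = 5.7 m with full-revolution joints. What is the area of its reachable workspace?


r_max = L1 + L2 = 9.9 m
r_min = |L1 - L2| = 1.5 m
Area = pi*(r_max^2 - r_min^2)
= pi*(98.01 - 2.25)
= pi * 95.76
= 300.8389 m^2


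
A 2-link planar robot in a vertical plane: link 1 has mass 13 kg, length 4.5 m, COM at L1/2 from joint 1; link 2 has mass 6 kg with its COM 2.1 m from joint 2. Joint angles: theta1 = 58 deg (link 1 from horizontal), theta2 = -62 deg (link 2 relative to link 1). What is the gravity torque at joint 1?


Horizontal distance from joint 1 to link-1 COM:
  x_c1 = (L1/2)*cos(t1) = 2.25 * 0.5299 = 1.1923 m
Horizontal distance from joint 1 to link-2 COM:
  x_c2 = L1*cos(t1) + Lc2*cos(t1+t2)
       = 4.5*0.5299 + 2.1*0.9976 = 4.4795 m
tau1 = m1*g*x_c1 + m2*g*x_c2
     = 13*9.81*1.1923 + 6*9.81*4.4795
     = 152.0564 + 263.6646
     = 415.721 Nm
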